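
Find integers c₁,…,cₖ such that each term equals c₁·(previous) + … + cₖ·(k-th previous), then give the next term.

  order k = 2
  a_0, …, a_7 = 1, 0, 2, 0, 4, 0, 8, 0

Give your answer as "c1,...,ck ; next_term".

0,2 ; 16

  a_2 = 0·0 + 2·1 = 2
  a_3 = 0·2 + 2·0 = 0
  a_4 = 0·0 + 2·2 = 4
  a_5 = 0·4 + 2·0 = 0
  a_6 = 0·0 + 2·4 = 8
  a_7 = 0·8 + 2·0 = 0
  a_8 = 0·0 + 2·8 = 16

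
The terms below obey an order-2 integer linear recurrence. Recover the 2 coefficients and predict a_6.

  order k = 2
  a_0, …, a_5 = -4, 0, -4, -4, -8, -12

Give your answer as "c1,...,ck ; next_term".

  a_2 = 1·0 + 1·-4 = -4
  a_3 = 1·-4 + 1·0 = -4
  a_4 = 1·-4 + 1·-4 = -8
  a_5 = 1·-8 + 1·-4 = -12
  a_6 = 1·-12 + 1·-8 = -20

1,1 ; -20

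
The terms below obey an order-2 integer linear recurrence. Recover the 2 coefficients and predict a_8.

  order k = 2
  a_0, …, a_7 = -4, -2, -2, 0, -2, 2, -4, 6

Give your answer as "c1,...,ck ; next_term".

-1,1 ; -10

  a_2 = -1·-2 + 1·-4 = -2
  a_3 = -1·-2 + 1·-2 = 0
  a_4 = -1·0 + 1·-2 = -2
  a_5 = -1·-2 + 1·0 = 2
  a_6 = -1·2 + 1·-2 = -4
  a_7 = -1·-4 + 1·2 = 6
  a_8 = -1·6 + 1·-4 = -10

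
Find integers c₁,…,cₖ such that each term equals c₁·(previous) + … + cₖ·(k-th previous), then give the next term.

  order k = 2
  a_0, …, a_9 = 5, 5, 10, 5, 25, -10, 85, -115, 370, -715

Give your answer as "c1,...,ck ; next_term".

  a_2 = -1·5 + 3·5 = 10
  a_3 = -1·10 + 3·5 = 5
  a_4 = -1·5 + 3·10 = 25
  a_5 = -1·25 + 3·5 = -10
  a_6 = -1·-10 + 3·25 = 85
  a_7 = -1·85 + 3·-10 = -115
  a_8 = -1·-115 + 3·85 = 370
  a_9 = -1·370 + 3·-115 = -715
  a_10 = -1·-715 + 3·370 = 1825

-1,3 ; 1825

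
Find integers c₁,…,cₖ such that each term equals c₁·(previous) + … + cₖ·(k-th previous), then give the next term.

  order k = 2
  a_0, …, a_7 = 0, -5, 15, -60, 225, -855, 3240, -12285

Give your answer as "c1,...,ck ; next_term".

  a_2 = -3·-5 + 3·0 = 15
  a_3 = -3·15 + 3·-5 = -60
  a_4 = -3·-60 + 3·15 = 225
  a_5 = -3·225 + 3·-60 = -855
  a_6 = -3·-855 + 3·225 = 3240
  a_7 = -3·3240 + 3·-855 = -12285
  a_8 = -3·-12285 + 3·3240 = 46575

-3,3 ; 46575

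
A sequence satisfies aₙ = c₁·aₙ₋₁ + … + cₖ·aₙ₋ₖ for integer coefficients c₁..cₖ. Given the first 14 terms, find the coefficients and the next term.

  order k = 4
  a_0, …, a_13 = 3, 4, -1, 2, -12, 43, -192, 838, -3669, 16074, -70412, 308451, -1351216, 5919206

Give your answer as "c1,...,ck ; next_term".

-4,2,1,-2 ; -25929981

  a_4 = -4·2 + 2·-1 + 1·4 + -2·3 = -12
  a_5 = -4·-12 + 2·2 + 1·-1 + -2·4 = 43
  a_6 = -4·43 + 2·-12 + 1·2 + -2·-1 = -192
  a_7 = -4·-192 + 2·43 + 1·-12 + -2·2 = 838
  a_8 = -4·838 + 2·-192 + 1·43 + -2·-12 = -3669
  a_9 = -4·-3669 + 2·838 + 1·-192 + -2·43 = 16074
  a_10 = -4·16074 + 2·-3669 + 1·838 + -2·-192 = -70412
  a_11 = -4·-70412 + 2·16074 + 1·-3669 + -2·838 = 308451
  a_12 = -4·308451 + 2·-70412 + 1·16074 + -2·-3669 = -1351216
  a_13 = -4·-1351216 + 2·308451 + 1·-70412 + -2·16074 = 5919206
  a_14 = -4·5919206 + 2·-1351216 + 1·308451 + -2·-70412 = -25929981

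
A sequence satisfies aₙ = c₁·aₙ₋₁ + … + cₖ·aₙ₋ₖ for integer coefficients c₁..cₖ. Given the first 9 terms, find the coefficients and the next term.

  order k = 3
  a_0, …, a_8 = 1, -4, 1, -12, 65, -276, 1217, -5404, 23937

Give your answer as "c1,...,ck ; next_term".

-4,1,-4 ; -106020

  a_3 = -4·1 + 1·-4 + -4·1 = -12
  a_4 = -4·-12 + 1·1 + -4·-4 = 65
  a_5 = -4·65 + 1·-12 + -4·1 = -276
  a_6 = -4·-276 + 1·65 + -4·-12 = 1217
  a_7 = -4·1217 + 1·-276 + -4·65 = -5404
  a_8 = -4·-5404 + 1·1217 + -4·-276 = 23937
  a_9 = -4·23937 + 1·-5404 + -4·1217 = -106020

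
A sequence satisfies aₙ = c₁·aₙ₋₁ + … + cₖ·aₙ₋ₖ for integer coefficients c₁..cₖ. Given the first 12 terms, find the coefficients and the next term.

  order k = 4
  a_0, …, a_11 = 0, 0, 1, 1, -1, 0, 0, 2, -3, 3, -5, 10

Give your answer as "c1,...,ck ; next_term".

  a_4 = -1·1 + 0·1 + -1·0 + 1·0 = -1
  a_5 = -1·-1 + 0·1 + -1·1 + 1·0 = 0
  a_6 = -1·0 + 0·-1 + -1·1 + 1·1 = 0
  a_7 = -1·0 + 0·0 + -1·-1 + 1·1 = 2
  a_8 = -1·2 + 0·0 + -1·0 + 1·-1 = -3
  a_9 = -1·-3 + 0·2 + -1·0 + 1·0 = 3
  a_10 = -1·3 + 0·-3 + -1·2 + 1·0 = -5
  a_11 = -1·-5 + 0·3 + -1·-3 + 1·2 = 10
  a_12 = -1·10 + 0·-5 + -1·3 + 1·-3 = -16

-1,0,-1,1 ; -16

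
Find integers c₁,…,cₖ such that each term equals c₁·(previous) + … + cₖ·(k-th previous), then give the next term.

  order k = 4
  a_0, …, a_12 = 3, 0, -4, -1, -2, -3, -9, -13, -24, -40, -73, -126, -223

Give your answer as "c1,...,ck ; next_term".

1,1,0,1 ; -389

  a_4 = 1·-1 + 1·-4 + 0·0 + 1·3 = -2
  a_5 = 1·-2 + 1·-1 + 0·-4 + 1·0 = -3
  a_6 = 1·-3 + 1·-2 + 0·-1 + 1·-4 = -9
  a_7 = 1·-9 + 1·-3 + 0·-2 + 1·-1 = -13
  a_8 = 1·-13 + 1·-9 + 0·-3 + 1·-2 = -24
  a_9 = 1·-24 + 1·-13 + 0·-9 + 1·-3 = -40
  a_10 = 1·-40 + 1·-24 + 0·-13 + 1·-9 = -73
  a_11 = 1·-73 + 1·-40 + 0·-24 + 1·-13 = -126
  a_12 = 1·-126 + 1·-73 + 0·-40 + 1·-24 = -223
  a_13 = 1·-223 + 1·-126 + 0·-73 + 1·-40 = -389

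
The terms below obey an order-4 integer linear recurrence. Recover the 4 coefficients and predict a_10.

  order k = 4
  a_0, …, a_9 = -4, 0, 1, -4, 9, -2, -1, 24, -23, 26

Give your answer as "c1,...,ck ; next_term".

0,1,2,-2 ; 27

  a_4 = 0·-4 + 1·1 + 2·0 + -2·-4 = 9
  a_5 = 0·9 + 1·-4 + 2·1 + -2·0 = -2
  a_6 = 0·-2 + 1·9 + 2·-4 + -2·1 = -1
  a_7 = 0·-1 + 1·-2 + 2·9 + -2·-4 = 24
  a_8 = 0·24 + 1·-1 + 2·-2 + -2·9 = -23
  a_9 = 0·-23 + 1·24 + 2·-1 + -2·-2 = 26
  a_10 = 0·26 + 1·-23 + 2·24 + -2·-1 = 27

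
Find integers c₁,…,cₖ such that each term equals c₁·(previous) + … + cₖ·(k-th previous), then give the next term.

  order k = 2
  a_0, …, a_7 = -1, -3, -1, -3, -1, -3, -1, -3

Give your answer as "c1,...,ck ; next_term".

0,1 ; -1

  a_2 = 0·-3 + 1·-1 = -1
  a_3 = 0·-1 + 1·-3 = -3
  a_4 = 0·-3 + 1·-1 = -1
  a_5 = 0·-1 + 1·-3 = -3
  a_6 = 0·-3 + 1·-1 = -1
  a_7 = 0·-1 + 1·-3 = -3
  a_8 = 0·-3 + 1·-1 = -1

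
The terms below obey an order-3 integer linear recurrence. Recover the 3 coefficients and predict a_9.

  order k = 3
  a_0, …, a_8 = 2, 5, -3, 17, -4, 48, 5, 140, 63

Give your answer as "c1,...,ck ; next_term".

  a_3 = 0·-3 + 3·5 + 1·2 = 17
  a_4 = 0·17 + 3·-3 + 1·5 = -4
  a_5 = 0·-4 + 3·17 + 1·-3 = 48
  a_6 = 0·48 + 3·-4 + 1·17 = 5
  a_7 = 0·5 + 3·48 + 1·-4 = 140
  a_8 = 0·140 + 3·5 + 1·48 = 63
  a_9 = 0·63 + 3·140 + 1·5 = 425

0,3,1 ; 425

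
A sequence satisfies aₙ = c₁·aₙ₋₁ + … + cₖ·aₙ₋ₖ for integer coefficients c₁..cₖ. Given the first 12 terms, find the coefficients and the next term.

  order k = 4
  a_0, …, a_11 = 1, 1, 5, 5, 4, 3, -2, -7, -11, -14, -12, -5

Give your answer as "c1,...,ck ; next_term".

  a_4 = 1·5 + 0·5 + 0·1 + -1·1 = 4
  a_5 = 1·4 + 0·5 + 0·5 + -1·1 = 3
  a_6 = 1·3 + 0·4 + 0·5 + -1·5 = -2
  a_7 = 1·-2 + 0·3 + 0·4 + -1·5 = -7
  a_8 = 1·-7 + 0·-2 + 0·3 + -1·4 = -11
  a_9 = 1·-11 + 0·-7 + 0·-2 + -1·3 = -14
  a_10 = 1·-14 + 0·-11 + 0·-7 + -1·-2 = -12
  a_11 = 1·-12 + 0·-14 + 0·-11 + -1·-7 = -5
  a_12 = 1·-5 + 0·-12 + 0·-14 + -1·-11 = 6

1,0,0,-1 ; 6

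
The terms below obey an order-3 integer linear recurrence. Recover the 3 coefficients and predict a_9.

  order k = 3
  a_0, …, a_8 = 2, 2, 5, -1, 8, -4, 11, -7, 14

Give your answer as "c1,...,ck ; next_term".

-1,1,1 ; -10

  a_3 = -1·5 + 1·2 + 1·2 = -1
  a_4 = -1·-1 + 1·5 + 1·2 = 8
  a_5 = -1·8 + 1·-1 + 1·5 = -4
  a_6 = -1·-4 + 1·8 + 1·-1 = 11
  a_7 = -1·11 + 1·-4 + 1·8 = -7
  a_8 = -1·-7 + 1·11 + 1·-4 = 14
  a_9 = -1·14 + 1·-7 + 1·11 = -10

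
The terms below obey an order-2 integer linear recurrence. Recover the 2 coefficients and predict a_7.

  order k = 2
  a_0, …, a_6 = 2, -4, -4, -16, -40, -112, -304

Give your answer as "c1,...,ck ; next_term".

  a_2 = 2·-4 + 2·2 = -4
  a_3 = 2·-4 + 2·-4 = -16
  a_4 = 2·-16 + 2·-4 = -40
  a_5 = 2·-40 + 2·-16 = -112
  a_6 = 2·-112 + 2·-40 = -304
  a_7 = 2·-304 + 2·-112 = -832

2,2 ; -832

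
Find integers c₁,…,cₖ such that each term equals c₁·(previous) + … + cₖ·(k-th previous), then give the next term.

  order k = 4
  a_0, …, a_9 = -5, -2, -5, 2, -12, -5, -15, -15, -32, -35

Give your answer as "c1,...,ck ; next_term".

  a_4 = 0·2 + 1·-5 + 1·-2 + 1·-5 = -12
  a_5 = 0·-12 + 1·2 + 1·-5 + 1·-2 = -5
  a_6 = 0·-5 + 1·-12 + 1·2 + 1·-5 = -15
  a_7 = 0·-15 + 1·-5 + 1·-12 + 1·2 = -15
  a_8 = 0·-15 + 1·-15 + 1·-5 + 1·-12 = -32
  a_9 = 0·-32 + 1·-15 + 1·-15 + 1·-5 = -35
  a_10 = 0·-35 + 1·-32 + 1·-15 + 1·-15 = -62

0,1,1,1 ; -62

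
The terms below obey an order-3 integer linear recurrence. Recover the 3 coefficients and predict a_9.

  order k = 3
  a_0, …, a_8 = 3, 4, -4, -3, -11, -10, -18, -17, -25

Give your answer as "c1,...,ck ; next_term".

  a_3 = 1·-4 + 1·4 + -1·3 = -3
  a_4 = 1·-3 + 1·-4 + -1·4 = -11
  a_5 = 1·-11 + 1·-3 + -1·-4 = -10
  a_6 = 1·-10 + 1·-11 + -1·-3 = -18
  a_7 = 1·-18 + 1·-10 + -1·-11 = -17
  a_8 = 1·-17 + 1·-18 + -1·-10 = -25
  a_9 = 1·-25 + 1·-17 + -1·-18 = -24

1,1,-1 ; -24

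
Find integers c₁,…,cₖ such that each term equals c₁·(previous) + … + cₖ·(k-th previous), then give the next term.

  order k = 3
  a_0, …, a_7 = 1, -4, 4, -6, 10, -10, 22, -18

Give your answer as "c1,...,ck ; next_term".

  a_3 = 1·4 + 2·-4 + -2·1 = -6
  a_4 = 1·-6 + 2·4 + -2·-4 = 10
  a_5 = 1·10 + 2·-6 + -2·4 = -10
  a_6 = 1·-10 + 2·10 + -2·-6 = 22
  a_7 = 1·22 + 2·-10 + -2·10 = -18
  a_8 = 1·-18 + 2·22 + -2·-10 = 46

1,2,-2 ; 46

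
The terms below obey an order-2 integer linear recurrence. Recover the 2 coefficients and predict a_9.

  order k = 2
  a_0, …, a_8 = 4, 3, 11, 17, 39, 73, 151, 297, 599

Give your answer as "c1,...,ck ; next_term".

  a_2 = 1·3 + 2·4 = 11
  a_3 = 1·11 + 2·3 = 17
  a_4 = 1·17 + 2·11 = 39
  a_5 = 1·39 + 2·17 = 73
  a_6 = 1·73 + 2·39 = 151
  a_7 = 1·151 + 2·73 = 297
  a_8 = 1·297 + 2·151 = 599
  a_9 = 1·599 + 2·297 = 1193

1,2 ; 1193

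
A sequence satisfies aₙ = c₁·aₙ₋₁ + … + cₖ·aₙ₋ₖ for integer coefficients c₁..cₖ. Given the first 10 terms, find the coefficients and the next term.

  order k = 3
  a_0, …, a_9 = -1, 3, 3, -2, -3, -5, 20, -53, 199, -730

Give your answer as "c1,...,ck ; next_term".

-3,1,-4 ; 2601

  a_3 = -3·3 + 1·3 + -4·-1 = -2
  a_4 = -3·-2 + 1·3 + -4·3 = -3
  a_5 = -3·-3 + 1·-2 + -4·3 = -5
  a_6 = -3·-5 + 1·-3 + -4·-2 = 20
  a_7 = -3·20 + 1·-5 + -4·-3 = -53
  a_8 = -3·-53 + 1·20 + -4·-5 = 199
  a_9 = -3·199 + 1·-53 + -4·20 = -730
  a_10 = -3·-730 + 1·199 + -4·-53 = 2601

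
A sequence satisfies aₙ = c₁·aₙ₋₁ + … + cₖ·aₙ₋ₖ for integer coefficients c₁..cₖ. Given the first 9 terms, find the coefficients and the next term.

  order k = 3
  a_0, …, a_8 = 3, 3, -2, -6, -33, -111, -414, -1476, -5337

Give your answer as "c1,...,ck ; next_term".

  a_3 = 3·-2 + 3·3 + -3·3 = -6
  a_4 = 3·-6 + 3·-2 + -3·3 = -33
  a_5 = 3·-33 + 3·-6 + -3·-2 = -111
  a_6 = 3·-111 + 3·-33 + -3·-6 = -414
  a_7 = 3·-414 + 3·-111 + -3·-33 = -1476
  a_8 = 3·-1476 + 3·-414 + -3·-111 = -5337
  a_9 = 3·-5337 + 3·-1476 + -3·-414 = -19197

3,3,-3 ; -19197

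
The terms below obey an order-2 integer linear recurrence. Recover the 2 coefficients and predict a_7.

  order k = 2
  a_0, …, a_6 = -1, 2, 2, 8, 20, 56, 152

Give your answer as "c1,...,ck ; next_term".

  a_2 = 2·2 + 2·-1 = 2
  a_3 = 2·2 + 2·2 = 8
  a_4 = 2·8 + 2·2 = 20
  a_5 = 2·20 + 2·8 = 56
  a_6 = 2·56 + 2·20 = 152
  a_7 = 2·152 + 2·56 = 416

2,2 ; 416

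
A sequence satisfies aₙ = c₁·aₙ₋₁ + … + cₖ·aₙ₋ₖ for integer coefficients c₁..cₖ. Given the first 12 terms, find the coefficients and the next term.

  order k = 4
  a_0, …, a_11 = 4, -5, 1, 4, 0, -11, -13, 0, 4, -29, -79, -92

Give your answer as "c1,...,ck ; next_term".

2,-2,2,1 ; -80

  a_4 = 2·4 + -2·1 + 2·-5 + 1·4 = 0
  a_5 = 2·0 + -2·4 + 2·1 + 1·-5 = -11
  a_6 = 2·-11 + -2·0 + 2·4 + 1·1 = -13
  a_7 = 2·-13 + -2·-11 + 2·0 + 1·4 = 0
  a_8 = 2·0 + -2·-13 + 2·-11 + 1·0 = 4
  a_9 = 2·4 + -2·0 + 2·-13 + 1·-11 = -29
  a_10 = 2·-29 + -2·4 + 2·0 + 1·-13 = -79
  a_11 = 2·-79 + -2·-29 + 2·4 + 1·0 = -92
  a_12 = 2·-92 + -2·-79 + 2·-29 + 1·4 = -80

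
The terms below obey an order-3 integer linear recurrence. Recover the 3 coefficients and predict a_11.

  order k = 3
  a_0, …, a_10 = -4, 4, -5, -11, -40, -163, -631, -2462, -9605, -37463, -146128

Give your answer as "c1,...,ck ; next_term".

3,3,2 ; -569983

  a_3 = 3·-5 + 3·4 + 2·-4 = -11
  a_4 = 3·-11 + 3·-5 + 2·4 = -40
  a_5 = 3·-40 + 3·-11 + 2·-5 = -163
  a_6 = 3·-163 + 3·-40 + 2·-11 = -631
  a_7 = 3·-631 + 3·-163 + 2·-40 = -2462
  a_8 = 3·-2462 + 3·-631 + 2·-163 = -9605
  a_9 = 3·-9605 + 3·-2462 + 2·-631 = -37463
  a_10 = 3·-37463 + 3·-9605 + 2·-2462 = -146128
  a_11 = 3·-146128 + 3·-37463 + 2·-9605 = -569983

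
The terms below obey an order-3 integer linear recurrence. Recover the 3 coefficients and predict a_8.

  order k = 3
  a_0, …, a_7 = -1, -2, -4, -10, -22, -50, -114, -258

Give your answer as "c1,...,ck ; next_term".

1,2,2 ; -586

  a_3 = 1·-4 + 2·-2 + 2·-1 = -10
  a_4 = 1·-10 + 2·-4 + 2·-2 = -22
  a_5 = 1·-22 + 2·-10 + 2·-4 = -50
  a_6 = 1·-50 + 2·-22 + 2·-10 = -114
  a_7 = 1·-114 + 2·-50 + 2·-22 = -258
  a_8 = 1·-258 + 2·-114 + 2·-50 = -586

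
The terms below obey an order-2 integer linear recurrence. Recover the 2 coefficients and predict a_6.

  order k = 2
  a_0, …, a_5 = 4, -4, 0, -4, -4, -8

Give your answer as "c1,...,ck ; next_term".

1,1 ; -12

  a_2 = 1·-4 + 1·4 = 0
  a_3 = 1·0 + 1·-4 = -4
  a_4 = 1·-4 + 1·0 = -4
  a_5 = 1·-4 + 1·-4 = -8
  a_6 = 1·-8 + 1·-4 = -12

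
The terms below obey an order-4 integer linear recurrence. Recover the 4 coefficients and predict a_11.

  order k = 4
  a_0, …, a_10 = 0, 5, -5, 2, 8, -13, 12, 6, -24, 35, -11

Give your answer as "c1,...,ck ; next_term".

  a_4 = -1·2 + 0·-5 + 2·5 + 1·0 = 8
  a_5 = -1·8 + 0·2 + 2·-5 + 1·5 = -13
  a_6 = -1·-13 + 0·8 + 2·2 + 1·-5 = 12
  a_7 = -1·12 + 0·-13 + 2·8 + 1·2 = 6
  a_8 = -1·6 + 0·12 + 2·-13 + 1·8 = -24
  a_9 = -1·-24 + 0·6 + 2·12 + 1·-13 = 35
  a_10 = -1·35 + 0·-24 + 2·6 + 1·12 = -11
  a_11 = -1·-11 + 0·35 + 2·-24 + 1·6 = -31

-1,0,2,1 ; -31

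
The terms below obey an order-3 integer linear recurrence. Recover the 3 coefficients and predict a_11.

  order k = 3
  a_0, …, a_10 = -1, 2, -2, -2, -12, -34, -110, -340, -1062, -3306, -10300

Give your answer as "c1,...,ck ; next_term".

  a_3 = 3·-2 + 1·2 + -2·-1 = -2
  a_4 = 3·-2 + 1·-2 + -2·2 = -12
  a_5 = 3·-12 + 1·-2 + -2·-2 = -34
  a_6 = 3·-34 + 1·-12 + -2·-2 = -110
  a_7 = 3·-110 + 1·-34 + -2·-12 = -340
  a_8 = 3·-340 + 1·-110 + -2·-34 = -1062
  a_9 = 3·-1062 + 1·-340 + -2·-110 = -3306
  a_10 = 3·-3306 + 1·-1062 + -2·-340 = -10300
  a_11 = 3·-10300 + 1·-3306 + -2·-1062 = -32082

3,1,-2 ; -32082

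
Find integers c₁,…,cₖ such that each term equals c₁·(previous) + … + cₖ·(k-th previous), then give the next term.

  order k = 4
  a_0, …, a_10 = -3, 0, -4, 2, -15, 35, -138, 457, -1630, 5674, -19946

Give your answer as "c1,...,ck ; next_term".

-3,3,4,-1 ; 69883

  a_4 = -3·2 + 3·-4 + 4·0 + -1·-3 = -15
  a_5 = -3·-15 + 3·2 + 4·-4 + -1·0 = 35
  a_6 = -3·35 + 3·-15 + 4·2 + -1·-4 = -138
  a_7 = -3·-138 + 3·35 + 4·-15 + -1·2 = 457
  a_8 = -3·457 + 3·-138 + 4·35 + -1·-15 = -1630
  a_9 = -3·-1630 + 3·457 + 4·-138 + -1·35 = 5674
  a_10 = -3·5674 + 3·-1630 + 4·457 + -1·-138 = -19946
  a_11 = -3·-19946 + 3·5674 + 4·-1630 + -1·457 = 69883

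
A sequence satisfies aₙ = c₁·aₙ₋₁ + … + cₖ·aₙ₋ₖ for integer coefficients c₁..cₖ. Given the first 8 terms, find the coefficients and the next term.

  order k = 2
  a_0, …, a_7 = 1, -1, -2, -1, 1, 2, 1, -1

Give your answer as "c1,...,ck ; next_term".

  a_2 = 1·-1 + -1·1 = -2
  a_3 = 1·-2 + -1·-1 = -1
  a_4 = 1·-1 + -1·-2 = 1
  a_5 = 1·1 + -1·-1 = 2
  a_6 = 1·2 + -1·1 = 1
  a_7 = 1·1 + -1·2 = -1
  a_8 = 1·-1 + -1·1 = -2

1,-1 ; -2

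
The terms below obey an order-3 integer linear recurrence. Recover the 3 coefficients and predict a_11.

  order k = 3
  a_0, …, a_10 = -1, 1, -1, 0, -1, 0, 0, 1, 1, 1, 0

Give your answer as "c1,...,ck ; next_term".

  a_3 = 1·-1 + 0·1 + -1·-1 = 0
  a_4 = 1·0 + 0·-1 + -1·1 = -1
  a_5 = 1·-1 + 0·0 + -1·-1 = 0
  a_6 = 1·0 + 0·-1 + -1·0 = 0
  a_7 = 1·0 + 0·0 + -1·-1 = 1
  a_8 = 1·1 + 0·0 + -1·0 = 1
  a_9 = 1·1 + 0·1 + -1·0 = 1
  a_10 = 1·1 + 0·1 + -1·1 = 0
  a_11 = 1·0 + 0·1 + -1·1 = -1

1,0,-1 ; -1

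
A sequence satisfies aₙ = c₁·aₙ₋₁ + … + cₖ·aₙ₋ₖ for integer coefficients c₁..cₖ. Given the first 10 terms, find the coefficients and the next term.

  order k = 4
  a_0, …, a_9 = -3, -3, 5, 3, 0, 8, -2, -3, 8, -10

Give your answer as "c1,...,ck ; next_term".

0,0,1,-1 ; -1

  a_4 = 0·3 + 0·5 + 1·-3 + -1·-3 = 0
  a_5 = 0·0 + 0·3 + 1·5 + -1·-3 = 8
  a_6 = 0·8 + 0·0 + 1·3 + -1·5 = -2
  a_7 = 0·-2 + 0·8 + 1·0 + -1·3 = -3
  a_8 = 0·-3 + 0·-2 + 1·8 + -1·0 = 8
  a_9 = 0·8 + 0·-3 + 1·-2 + -1·8 = -10
  a_10 = 0·-10 + 0·8 + 1·-3 + -1·-2 = -1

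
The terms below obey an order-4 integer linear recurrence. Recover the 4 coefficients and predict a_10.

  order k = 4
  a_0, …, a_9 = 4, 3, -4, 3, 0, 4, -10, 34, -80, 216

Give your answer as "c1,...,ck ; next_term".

  a_4 = -2·3 + 2·-4 + 2·3 + 2·4 = 0
  a_5 = -2·0 + 2·3 + 2·-4 + 2·3 = 4
  a_6 = -2·4 + 2·0 + 2·3 + 2·-4 = -10
  a_7 = -2·-10 + 2·4 + 2·0 + 2·3 = 34
  a_8 = -2·34 + 2·-10 + 2·4 + 2·0 = -80
  a_9 = -2·-80 + 2·34 + 2·-10 + 2·4 = 216
  a_10 = -2·216 + 2·-80 + 2·34 + 2·-10 = -544

-2,2,2,2 ; -544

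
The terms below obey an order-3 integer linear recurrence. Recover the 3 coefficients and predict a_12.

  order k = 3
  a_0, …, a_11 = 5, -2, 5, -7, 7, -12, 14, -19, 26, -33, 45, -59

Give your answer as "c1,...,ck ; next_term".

  a_3 = 0·5 + 1·-2 + -1·5 = -7
  a_4 = 0·-7 + 1·5 + -1·-2 = 7
  a_5 = 0·7 + 1·-7 + -1·5 = -12
  a_6 = 0·-12 + 1·7 + -1·-7 = 14
  a_7 = 0·14 + 1·-12 + -1·7 = -19
  a_8 = 0·-19 + 1·14 + -1·-12 = 26
  a_9 = 0·26 + 1·-19 + -1·14 = -33
  a_10 = 0·-33 + 1·26 + -1·-19 = 45
  a_11 = 0·45 + 1·-33 + -1·26 = -59
  a_12 = 0·-59 + 1·45 + -1·-33 = 78

0,1,-1 ; 78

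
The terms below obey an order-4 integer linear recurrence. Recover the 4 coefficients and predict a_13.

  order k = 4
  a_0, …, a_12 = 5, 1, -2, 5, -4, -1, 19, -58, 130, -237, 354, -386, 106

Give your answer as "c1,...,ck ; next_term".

-3,-2,2,1 ; 925

  a_4 = -3·5 + -2·-2 + 2·1 + 1·5 = -4
  a_5 = -3·-4 + -2·5 + 2·-2 + 1·1 = -1
  a_6 = -3·-1 + -2·-4 + 2·5 + 1·-2 = 19
  a_7 = -3·19 + -2·-1 + 2·-4 + 1·5 = -58
  a_8 = -3·-58 + -2·19 + 2·-1 + 1·-4 = 130
  a_9 = -3·130 + -2·-58 + 2·19 + 1·-1 = -237
  a_10 = -3·-237 + -2·130 + 2·-58 + 1·19 = 354
  a_11 = -3·354 + -2·-237 + 2·130 + 1·-58 = -386
  a_12 = -3·-386 + -2·354 + 2·-237 + 1·130 = 106
  a_13 = -3·106 + -2·-386 + 2·354 + 1·-237 = 925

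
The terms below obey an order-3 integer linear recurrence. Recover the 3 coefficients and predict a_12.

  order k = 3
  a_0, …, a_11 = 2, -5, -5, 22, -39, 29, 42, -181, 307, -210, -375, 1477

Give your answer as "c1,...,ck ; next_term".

-2,-2,1 ; -2414

  a_3 = -2·-5 + -2·-5 + 1·2 = 22
  a_4 = -2·22 + -2·-5 + 1·-5 = -39
  a_5 = -2·-39 + -2·22 + 1·-5 = 29
  a_6 = -2·29 + -2·-39 + 1·22 = 42
  a_7 = -2·42 + -2·29 + 1·-39 = -181
  a_8 = -2·-181 + -2·42 + 1·29 = 307
  a_9 = -2·307 + -2·-181 + 1·42 = -210
  a_10 = -2·-210 + -2·307 + 1·-181 = -375
  a_11 = -2·-375 + -2·-210 + 1·307 = 1477
  a_12 = -2·1477 + -2·-375 + 1·-210 = -2414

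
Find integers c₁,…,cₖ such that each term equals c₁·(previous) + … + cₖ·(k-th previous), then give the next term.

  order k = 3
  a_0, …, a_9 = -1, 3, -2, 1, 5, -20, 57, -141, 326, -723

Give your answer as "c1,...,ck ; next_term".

-3,-1,2 ; 1561

  a_3 = -3·-2 + -1·3 + 2·-1 = 1
  a_4 = -3·1 + -1·-2 + 2·3 = 5
  a_5 = -3·5 + -1·1 + 2·-2 = -20
  a_6 = -3·-20 + -1·5 + 2·1 = 57
  a_7 = -3·57 + -1·-20 + 2·5 = -141
  a_8 = -3·-141 + -1·57 + 2·-20 = 326
  a_9 = -3·326 + -1·-141 + 2·57 = -723
  a_10 = -3·-723 + -1·326 + 2·-141 = 1561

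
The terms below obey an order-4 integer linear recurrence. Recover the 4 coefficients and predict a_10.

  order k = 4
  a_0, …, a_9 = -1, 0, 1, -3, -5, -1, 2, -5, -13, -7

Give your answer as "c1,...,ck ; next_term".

1,-1,1,1 ; 3

  a_4 = 1·-3 + -1·1 + 1·0 + 1·-1 = -5
  a_5 = 1·-5 + -1·-3 + 1·1 + 1·0 = -1
  a_6 = 1·-1 + -1·-5 + 1·-3 + 1·1 = 2
  a_7 = 1·2 + -1·-1 + 1·-5 + 1·-3 = -5
  a_8 = 1·-5 + -1·2 + 1·-1 + 1·-5 = -13
  a_9 = 1·-13 + -1·-5 + 1·2 + 1·-1 = -7
  a_10 = 1·-7 + -1·-13 + 1·-5 + 1·2 = 3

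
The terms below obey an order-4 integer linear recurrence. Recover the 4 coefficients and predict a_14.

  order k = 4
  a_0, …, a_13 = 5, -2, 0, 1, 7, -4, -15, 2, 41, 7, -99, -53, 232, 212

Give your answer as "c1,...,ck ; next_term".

0,-2,-1,1 ; -510

  a_4 = 0·1 + -2·0 + -1·-2 + 1·5 = 7
  a_5 = 0·7 + -2·1 + -1·0 + 1·-2 = -4
  a_6 = 0·-4 + -2·7 + -1·1 + 1·0 = -15
  a_7 = 0·-15 + -2·-4 + -1·7 + 1·1 = 2
  a_8 = 0·2 + -2·-15 + -1·-4 + 1·7 = 41
  a_9 = 0·41 + -2·2 + -1·-15 + 1·-4 = 7
  a_10 = 0·7 + -2·41 + -1·2 + 1·-15 = -99
  a_11 = 0·-99 + -2·7 + -1·41 + 1·2 = -53
  a_12 = 0·-53 + -2·-99 + -1·7 + 1·41 = 232
  a_13 = 0·232 + -2·-53 + -1·-99 + 1·7 = 212
  a_14 = 0·212 + -2·232 + -1·-53 + 1·-99 = -510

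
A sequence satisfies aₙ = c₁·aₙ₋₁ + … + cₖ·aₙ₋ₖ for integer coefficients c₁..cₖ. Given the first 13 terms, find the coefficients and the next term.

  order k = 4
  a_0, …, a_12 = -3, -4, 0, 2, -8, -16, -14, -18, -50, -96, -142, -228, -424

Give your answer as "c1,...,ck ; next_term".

  a_4 = 1·2 + 0·0 + 1·-4 + 2·-3 = -8
  a_5 = 1·-8 + 0·2 + 1·0 + 2·-4 = -16
  a_6 = 1·-16 + 0·-8 + 1·2 + 2·0 = -14
  a_7 = 1·-14 + 0·-16 + 1·-8 + 2·2 = -18
  a_8 = 1·-18 + 0·-14 + 1·-16 + 2·-8 = -50
  a_9 = 1·-50 + 0·-18 + 1·-14 + 2·-16 = -96
  a_10 = 1·-96 + 0·-50 + 1·-18 + 2·-14 = -142
  a_11 = 1·-142 + 0·-96 + 1·-50 + 2·-18 = -228
  a_12 = 1·-228 + 0·-142 + 1·-96 + 2·-50 = -424
  a_13 = 1·-424 + 0·-228 + 1·-142 + 2·-96 = -758

1,0,1,2 ; -758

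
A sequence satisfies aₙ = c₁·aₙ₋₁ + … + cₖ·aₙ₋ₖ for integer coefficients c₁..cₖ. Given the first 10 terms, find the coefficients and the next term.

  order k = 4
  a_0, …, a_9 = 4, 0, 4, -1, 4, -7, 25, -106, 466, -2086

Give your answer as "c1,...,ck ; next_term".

  a_4 = -4·-1 + 3·4 + 3·0 + -3·4 = 4
  a_5 = -4·4 + 3·-1 + 3·4 + -3·0 = -7
  a_6 = -4·-7 + 3·4 + 3·-1 + -3·4 = 25
  a_7 = -4·25 + 3·-7 + 3·4 + -3·-1 = -106
  a_8 = -4·-106 + 3·25 + 3·-7 + -3·4 = 466
  a_9 = -4·466 + 3·-106 + 3·25 + -3·-7 = -2086
  a_10 = -4·-2086 + 3·466 + 3·-106 + -3·25 = 9349

-4,3,3,-3 ; 9349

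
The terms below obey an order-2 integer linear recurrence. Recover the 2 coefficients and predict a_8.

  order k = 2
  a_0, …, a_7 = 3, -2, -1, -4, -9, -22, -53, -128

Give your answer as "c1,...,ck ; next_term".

  a_2 = 2·-2 + 1·3 = -1
  a_3 = 2·-1 + 1·-2 = -4
  a_4 = 2·-4 + 1·-1 = -9
  a_5 = 2·-9 + 1·-4 = -22
  a_6 = 2·-22 + 1·-9 = -53
  a_7 = 2·-53 + 1·-22 = -128
  a_8 = 2·-128 + 1·-53 = -309

2,1 ; -309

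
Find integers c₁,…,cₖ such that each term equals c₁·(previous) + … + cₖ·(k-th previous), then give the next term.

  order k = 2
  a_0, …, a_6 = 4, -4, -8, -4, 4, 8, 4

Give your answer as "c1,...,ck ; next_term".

1,-1 ; -4

  a_2 = 1·-4 + -1·4 = -8
  a_3 = 1·-8 + -1·-4 = -4
  a_4 = 1·-4 + -1·-8 = 4
  a_5 = 1·4 + -1·-4 = 8
  a_6 = 1·8 + -1·4 = 4
  a_7 = 1·4 + -1·8 = -4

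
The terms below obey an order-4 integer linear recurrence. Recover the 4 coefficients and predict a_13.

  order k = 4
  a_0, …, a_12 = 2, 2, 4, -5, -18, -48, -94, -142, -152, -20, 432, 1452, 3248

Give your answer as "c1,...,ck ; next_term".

2,0,-2,-2 ; 5672

  a_4 = 2·-5 + 0·4 + -2·2 + -2·2 = -18
  a_5 = 2·-18 + 0·-5 + -2·4 + -2·2 = -48
  a_6 = 2·-48 + 0·-18 + -2·-5 + -2·4 = -94
  a_7 = 2·-94 + 0·-48 + -2·-18 + -2·-5 = -142
  a_8 = 2·-142 + 0·-94 + -2·-48 + -2·-18 = -152
  a_9 = 2·-152 + 0·-142 + -2·-94 + -2·-48 = -20
  a_10 = 2·-20 + 0·-152 + -2·-142 + -2·-94 = 432
  a_11 = 2·432 + 0·-20 + -2·-152 + -2·-142 = 1452
  a_12 = 2·1452 + 0·432 + -2·-20 + -2·-152 = 3248
  a_13 = 2·3248 + 0·1452 + -2·432 + -2·-20 = 5672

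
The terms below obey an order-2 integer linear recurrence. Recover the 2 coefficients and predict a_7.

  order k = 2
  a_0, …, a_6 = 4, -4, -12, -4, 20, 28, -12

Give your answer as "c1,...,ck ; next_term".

  a_2 = 1·-4 + -2·4 = -12
  a_3 = 1·-12 + -2·-4 = -4
  a_4 = 1·-4 + -2·-12 = 20
  a_5 = 1·20 + -2·-4 = 28
  a_6 = 1·28 + -2·20 = -12
  a_7 = 1·-12 + -2·28 = -68

1,-2 ; -68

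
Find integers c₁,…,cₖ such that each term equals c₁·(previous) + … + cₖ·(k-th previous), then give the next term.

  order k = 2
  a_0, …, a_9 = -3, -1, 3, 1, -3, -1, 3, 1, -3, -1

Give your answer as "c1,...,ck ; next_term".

  a_2 = 0·-1 + -1·-3 = 3
  a_3 = 0·3 + -1·-1 = 1
  a_4 = 0·1 + -1·3 = -3
  a_5 = 0·-3 + -1·1 = -1
  a_6 = 0·-1 + -1·-3 = 3
  a_7 = 0·3 + -1·-1 = 1
  a_8 = 0·1 + -1·3 = -3
  a_9 = 0·-3 + -1·1 = -1
  a_10 = 0·-1 + -1·-3 = 3

0,-1 ; 3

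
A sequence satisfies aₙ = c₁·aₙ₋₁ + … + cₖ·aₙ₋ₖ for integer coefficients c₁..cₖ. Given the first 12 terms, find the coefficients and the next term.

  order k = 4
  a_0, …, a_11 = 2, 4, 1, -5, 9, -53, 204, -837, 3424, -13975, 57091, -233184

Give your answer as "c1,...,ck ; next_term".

-3,4,-2,-1 ; 952442

  a_4 = -3·-5 + 4·1 + -2·4 + -1·2 = 9
  a_5 = -3·9 + 4·-5 + -2·1 + -1·4 = -53
  a_6 = -3·-53 + 4·9 + -2·-5 + -1·1 = 204
  a_7 = -3·204 + 4·-53 + -2·9 + -1·-5 = -837
  a_8 = -3·-837 + 4·204 + -2·-53 + -1·9 = 3424
  a_9 = -3·3424 + 4·-837 + -2·204 + -1·-53 = -13975
  a_10 = -3·-13975 + 4·3424 + -2·-837 + -1·204 = 57091
  a_11 = -3·57091 + 4·-13975 + -2·3424 + -1·-837 = -233184
  a_12 = -3·-233184 + 4·57091 + -2·-13975 + -1·3424 = 952442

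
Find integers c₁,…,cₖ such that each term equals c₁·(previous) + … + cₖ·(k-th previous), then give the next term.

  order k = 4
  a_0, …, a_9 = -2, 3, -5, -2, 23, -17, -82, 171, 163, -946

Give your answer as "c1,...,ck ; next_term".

  a_4 = -1·-2 + -4·-5 + 1·3 + 1·-2 = 23
  a_5 = -1·23 + -4·-2 + 1·-5 + 1·3 = -17
  a_6 = -1·-17 + -4·23 + 1·-2 + 1·-5 = -82
  a_7 = -1·-82 + -4·-17 + 1·23 + 1·-2 = 171
  a_8 = -1·171 + -4·-82 + 1·-17 + 1·23 = 163
  a_9 = -1·163 + -4·171 + 1·-82 + 1·-17 = -946
  a_10 = -1·-946 + -4·163 + 1·171 + 1·-82 = 383

-1,-4,1,1 ; 383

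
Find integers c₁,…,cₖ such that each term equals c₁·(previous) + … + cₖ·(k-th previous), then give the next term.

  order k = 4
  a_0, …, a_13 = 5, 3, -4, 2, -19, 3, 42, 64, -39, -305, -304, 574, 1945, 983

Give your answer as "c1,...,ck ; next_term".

  a_4 = 0·2 + -2·-4 + -4·3 + -3·5 = -19
  a_5 = 0·-19 + -2·2 + -4·-4 + -3·3 = 3
  a_6 = 0·3 + -2·-19 + -4·2 + -3·-4 = 42
  a_7 = 0·42 + -2·3 + -4·-19 + -3·2 = 64
  a_8 = 0·64 + -2·42 + -4·3 + -3·-19 = -39
  a_9 = 0·-39 + -2·64 + -4·42 + -3·3 = -305
  a_10 = 0·-305 + -2·-39 + -4·64 + -3·42 = -304
  a_11 = 0·-304 + -2·-305 + -4·-39 + -3·64 = 574
  a_12 = 0·574 + -2·-304 + -4·-305 + -3·-39 = 1945
  a_13 = 0·1945 + -2·574 + -4·-304 + -3·-305 = 983
  a_14 = 0·983 + -2·1945 + -4·574 + -3·-304 = -5274

0,-2,-4,-3 ; -5274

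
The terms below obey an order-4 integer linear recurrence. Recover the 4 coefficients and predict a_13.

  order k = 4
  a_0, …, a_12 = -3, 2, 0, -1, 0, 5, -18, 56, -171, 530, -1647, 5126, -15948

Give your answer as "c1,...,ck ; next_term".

-3,1,3,3 ; 49619

  a_4 = -3·-1 + 1·0 + 3·2 + 3·-3 = 0
  a_5 = -3·0 + 1·-1 + 3·0 + 3·2 = 5
  a_6 = -3·5 + 1·0 + 3·-1 + 3·0 = -18
  a_7 = -3·-18 + 1·5 + 3·0 + 3·-1 = 56
  a_8 = -3·56 + 1·-18 + 3·5 + 3·0 = -171
  a_9 = -3·-171 + 1·56 + 3·-18 + 3·5 = 530
  a_10 = -3·530 + 1·-171 + 3·56 + 3·-18 = -1647
  a_11 = -3·-1647 + 1·530 + 3·-171 + 3·56 = 5126
  a_12 = -3·5126 + 1·-1647 + 3·530 + 3·-171 = -15948
  a_13 = -3·-15948 + 1·5126 + 3·-1647 + 3·530 = 49619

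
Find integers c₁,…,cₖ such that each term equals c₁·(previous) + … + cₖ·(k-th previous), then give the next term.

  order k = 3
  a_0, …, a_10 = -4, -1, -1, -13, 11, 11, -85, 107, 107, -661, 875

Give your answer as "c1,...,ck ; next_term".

  a_3 = -1·-1 + -2·-1 + 4·-4 = -13
  a_4 = -1·-13 + -2·-1 + 4·-1 = 11
  a_5 = -1·11 + -2·-13 + 4·-1 = 11
  a_6 = -1·11 + -2·11 + 4·-13 = -85
  a_7 = -1·-85 + -2·11 + 4·11 = 107
  a_8 = -1·107 + -2·-85 + 4·11 = 107
  a_9 = -1·107 + -2·107 + 4·-85 = -661
  a_10 = -1·-661 + -2·107 + 4·107 = 875
  a_11 = -1·875 + -2·-661 + 4·107 = 875

-1,-2,4 ; 875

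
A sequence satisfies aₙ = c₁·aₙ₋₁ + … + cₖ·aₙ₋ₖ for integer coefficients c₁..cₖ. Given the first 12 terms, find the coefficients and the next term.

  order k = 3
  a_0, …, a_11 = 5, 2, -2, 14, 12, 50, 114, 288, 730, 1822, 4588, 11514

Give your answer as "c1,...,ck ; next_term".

1,3,2 ; 28922

  a_3 = 1·-2 + 3·2 + 2·5 = 14
  a_4 = 1·14 + 3·-2 + 2·2 = 12
  a_5 = 1·12 + 3·14 + 2·-2 = 50
  a_6 = 1·50 + 3·12 + 2·14 = 114
  a_7 = 1·114 + 3·50 + 2·12 = 288
  a_8 = 1·288 + 3·114 + 2·50 = 730
  a_9 = 1·730 + 3·288 + 2·114 = 1822
  a_10 = 1·1822 + 3·730 + 2·288 = 4588
  a_11 = 1·4588 + 3·1822 + 2·730 = 11514
  a_12 = 1·11514 + 3·4588 + 2·1822 = 28922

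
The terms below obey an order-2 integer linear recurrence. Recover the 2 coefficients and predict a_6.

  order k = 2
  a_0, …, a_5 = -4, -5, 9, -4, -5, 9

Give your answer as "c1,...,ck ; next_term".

  a_2 = -1·-5 + -1·-4 = 9
  a_3 = -1·9 + -1·-5 = -4
  a_4 = -1·-4 + -1·9 = -5
  a_5 = -1·-5 + -1·-4 = 9
  a_6 = -1·9 + -1·-5 = -4

-1,-1 ; -4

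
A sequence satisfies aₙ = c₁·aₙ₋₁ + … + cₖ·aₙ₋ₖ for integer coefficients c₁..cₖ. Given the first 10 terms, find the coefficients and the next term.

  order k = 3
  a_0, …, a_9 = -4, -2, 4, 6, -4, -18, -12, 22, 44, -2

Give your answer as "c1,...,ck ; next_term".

2,-3,2 ; -92

  a_3 = 2·4 + -3·-2 + 2·-4 = 6
  a_4 = 2·6 + -3·4 + 2·-2 = -4
  a_5 = 2·-4 + -3·6 + 2·4 = -18
  a_6 = 2·-18 + -3·-4 + 2·6 = -12
  a_7 = 2·-12 + -3·-18 + 2·-4 = 22
  a_8 = 2·22 + -3·-12 + 2·-18 = 44
  a_9 = 2·44 + -3·22 + 2·-12 = -2
  a_10 = 2·-2 + -3·44 + 2·22 = -92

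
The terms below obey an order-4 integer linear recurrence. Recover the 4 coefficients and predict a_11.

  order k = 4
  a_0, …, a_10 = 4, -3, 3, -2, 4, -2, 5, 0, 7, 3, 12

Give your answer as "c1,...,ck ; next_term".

0,1,1,1 ; 10

  a_4 = 0·-2 + 1·3 + 1·-3 + 1·4 = 4
  a_5 = 0·4 + 1·-2 + 1·3 + 1·-3 = -2
  a_6 = 0·-2 + 1·4 + 1·-2 + 1·3 = 5
  a_7 = 0·5 + 1·-2 + 1·4 + 1·-2 = 0
  a_8 = 0·0 + 1·5 + 1·-2 + 1·4 = 7
  a_9 = 0·7 + 1·0 + 1·5 + 1·-2 = 3
  a_10 = 0·3 + 1·7 + 1·0 + 1·5 = 12
  a_11 = 0·12 + 1·3 + 1·7 + 1·0 = 10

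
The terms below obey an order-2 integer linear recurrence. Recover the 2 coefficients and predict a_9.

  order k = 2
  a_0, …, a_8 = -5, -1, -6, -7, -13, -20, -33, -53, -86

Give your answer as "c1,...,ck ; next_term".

  a_2 = 1·-1 + 1·-5 = -6
  a_3 = 1·-6 + 1·-1 = -7
  a_4 = 1·-7 + 1·-6 = -13
  a_5 = 1·-13 + 1·-7 = -20
  a_6 = 1·-20 + 1·-13 = -33
  a_7 = 1·-33 + 1·-20 = -53
  a_8 = 1·-53 + 1·-33 = -86
  a_9 = 1·-86 + 1·-53 = -139

1,1 ; -139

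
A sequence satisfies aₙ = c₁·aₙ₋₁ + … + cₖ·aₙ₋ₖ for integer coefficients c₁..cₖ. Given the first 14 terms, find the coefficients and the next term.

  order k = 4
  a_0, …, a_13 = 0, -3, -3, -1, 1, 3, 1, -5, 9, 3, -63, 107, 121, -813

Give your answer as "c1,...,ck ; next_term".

-1,-4,4,-4 ; 1009

  a_4 = -1·-1 + -4·-3 + 4·-3 + -4·0 = 1
  a_5 = -1·1 + -4·-1 + 4·-3 + -4·-3 = 3
  a_6 = -1·3 + -4·1 + 4·-1 + -4·-3 = 1
  a_7 = -1·1 + -4·3 + 4·1 + -4·-1 = -5
  a_8 = -1·-5 + -4·1 + 4·3 + -4·1 = 9
  a_9 = -1·9 + -4·-5 + 4·1 + -4·3 = 3
  a_10 = -1·3 + -4·9 + 4·-5 + -4·1 = -63
  a_11 = -1·-63 + -4·3 + 4·9 + -4·-5 = 107
  a_12 = -1·107 + -4·-63 + 4·3 + -4·9 = 121
  a_13 = -1·121 + -4·107 + 4·-63 + -4·3 = -813
  a_14 = -1·-813 + -4·121 + 4·107 + -4·-63 = 1009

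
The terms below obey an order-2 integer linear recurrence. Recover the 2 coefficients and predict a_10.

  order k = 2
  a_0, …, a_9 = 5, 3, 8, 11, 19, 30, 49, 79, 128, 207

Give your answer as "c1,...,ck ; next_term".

1,1 ; 335

  a_2 = 1·3 + 1·5 = 8
  a_3 = 1·8 + 1·3 = 11
  a_4 = 1·11 + 1·8 = 19
  a_5 = 1·19 + 1·11 = 30
  a_6 = 1·30 + 1·19 = 49
  a_7 = 1·49 + 1·30 = 79
  a_8 = 1·79 + 1·49 = 128
  a_9 = 1·128 + 1·79 = 207
  a_10 = 1·207 + 1·128 = 335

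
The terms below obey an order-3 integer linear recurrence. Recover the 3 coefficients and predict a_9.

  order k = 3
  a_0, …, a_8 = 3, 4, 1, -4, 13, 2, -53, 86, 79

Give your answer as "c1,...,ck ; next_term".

  a_3 = -1·1 + -3·4 + 3·3 = -4
  a_4 = -1·-4 + -3·1 + 3·4 = 13
  a_5 = -1·13 + -3·-4 + 3·1 = 2
  a_6 = -1·2 + -3·13 + 3·-4 = -53
  a_7 = -1·-53 + -3·2 + 3·13 = 86
  a_8 = -1·86 + -3·-53 + 3·2 = 79
  a_9 = -1·79 + -3·86 + 3·-53 = -496

-1,-3,3 ; -496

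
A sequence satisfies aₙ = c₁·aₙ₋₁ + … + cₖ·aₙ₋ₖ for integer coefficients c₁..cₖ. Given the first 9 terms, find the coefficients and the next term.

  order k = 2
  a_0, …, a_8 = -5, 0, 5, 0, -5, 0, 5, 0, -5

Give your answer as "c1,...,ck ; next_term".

  a_2 = 0·0 + -1·-5 = 5
  a_3 = 0·5 + -1·0 = 0
  a_4 = 0·0 + -1·5 = -5
  a_5 = 0·-5 + -1·0 = 0
  a_6 = 0·0 + -1·-5 = 5
  a_7 = 0·5 + -1·0 = 0
  a_8 = 0·0 + -1·5 = -5
  a_9 = 0·-5 + -1·0 = 0

0,-1 ; 0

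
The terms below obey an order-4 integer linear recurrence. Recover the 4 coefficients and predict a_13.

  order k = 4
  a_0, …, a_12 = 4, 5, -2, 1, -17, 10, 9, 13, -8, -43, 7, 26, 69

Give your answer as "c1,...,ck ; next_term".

  a_4 = -1·1 + -1·-2 + -2·5 + -2·4 = -17
  a_5 = -1·-17 + -1·1 + -2·-2 + -2·5 = 10
  a_6 = -1·10 + -1·-17 + -2·1 + -2·-2 = 9
  a_7 = -1·9 + -1·10 + -2·-17 + -2·1 = 13
  a_8 = -1·13 + -1·9 + -2·10 + -2·-17 = -8
  a_9 = -1·-8 + -1·13 + -2·9 + -2·10 = -43
  a_10 = -1·-43 + -1·-8 + -2·13 + -2·9 = 7
  a_11 = -1·7 + -1·-43 + -2·-8 + -2·13 = 26
  a_12 = -1·26 + -1·7 + -2·-43 + -2·-8 = 69
  a_13 = -1·69 + -1·26 + -2·7 + -2·-43 = -23

-1,-1,-2,-2 ; -23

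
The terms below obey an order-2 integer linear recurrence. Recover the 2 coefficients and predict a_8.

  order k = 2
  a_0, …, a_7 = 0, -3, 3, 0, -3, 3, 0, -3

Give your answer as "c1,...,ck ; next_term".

  a_2 = -1·-3 + -1·0 = 3
  a_3 = -1·3 + -1·-3 = 0
  a_4 = -1·0 + -1·3 = -3
  a_5 = -1·-3 + -1·0 = 3
  a_6 = -1·3 + -1·-3 = 0
  a_7 = -1·0 + -1·3 = -3
  a_8 = -1·-3 + -1·0 = 3

-1,-1 ; 3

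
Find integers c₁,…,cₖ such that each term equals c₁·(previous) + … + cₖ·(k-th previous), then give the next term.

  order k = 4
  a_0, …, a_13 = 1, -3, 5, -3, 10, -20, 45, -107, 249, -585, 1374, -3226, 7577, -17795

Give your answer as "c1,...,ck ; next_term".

-2,1,0,-1 ; 41793

  a_4 = -2·-3 + 1·5 + 0·-3 + -1·1 = 10
  a_5 = -2·10 + 1·-3 + 0·5 + -1·-3 = -20
  a_6 = -2·-20 + 1·10 + 0·-3 + -1·5 = 45
  a_7 = -2·45 + 1·-20 + 0·10 + -1·-3 = -107
  a_8 = -2·-107 + 1·45 + 0·-20 + -1·10 = 249
  a_9 = -2·249 + 1·-107 + 0·45 + -1·-20 = -585
  a_10 = -2·-585 + 1·249 + 0·-107 + -1·45 = 1374
  a_11 = -2·1374 + 1·-585 + 0·249 + -1·-107 = -3226
  a_12 = -2·-3226 + 1·1374 + 0·-585 + -1·249 = 7577
  a_13 = -2·7577 + 1·-3226 + 0·1374 + -1·-585 = -17795
  a_14 = -2·-17795 + 1·7577 + 0·-3226 + -1·1374 = 41793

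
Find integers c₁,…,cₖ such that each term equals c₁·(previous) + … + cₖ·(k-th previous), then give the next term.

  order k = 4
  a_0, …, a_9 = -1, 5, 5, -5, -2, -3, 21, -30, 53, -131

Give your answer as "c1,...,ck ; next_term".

  a_4 = -1·-5 + 1·5 + -2·5 + 2·-1 = -2
  a_5 = -1·-2 + 1·-5 + -2·5 + 2·5 = -3
  a_6 = -1·-3 + 1·-2 + -2·-5 + 2·5 = 21
  a_7 = -1·21 + 1·-3 + -2·-2 + 2·-5 = -30
  a_8 = -1·-30 + 1·21 + -2·-3 + 2·-2 = 53
  a_9 = -1·53 + 1·-30 + -2·21 + 2·-3 = -131
  a_10 = -1·-131 + 1·53 + -2·-30 + 2·21 = 286

-1,1,-2,2 ; 286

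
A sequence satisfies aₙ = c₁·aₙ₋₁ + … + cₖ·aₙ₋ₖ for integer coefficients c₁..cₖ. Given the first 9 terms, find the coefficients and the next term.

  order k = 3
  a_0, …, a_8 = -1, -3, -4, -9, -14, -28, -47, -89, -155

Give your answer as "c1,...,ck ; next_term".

  a_3 = 1·-4 + 2·-3 + -1·-1 = -9
  a_4 = 1·-9 + 2·-4 + -1·-3 = -14
  a_5 = 1·-14 + 2·-9 + -1·-4 = -28
  a_6 = 1·-28 + 2·-14 + -1·-9 = -47
  a_7 = 1·-47 + 2·-28 + -1·-14 = -89
  a_8 = 1·-89 + 2·-47 + -1·-28 = -155
  a_9 = 1·-155 + 2·-89 + -1·-47 = -286

1,2,-1 ; -286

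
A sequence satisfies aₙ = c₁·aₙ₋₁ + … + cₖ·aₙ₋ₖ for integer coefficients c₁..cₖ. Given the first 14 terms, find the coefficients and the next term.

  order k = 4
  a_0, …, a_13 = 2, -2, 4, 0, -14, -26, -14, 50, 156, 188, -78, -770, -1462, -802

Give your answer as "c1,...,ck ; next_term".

  a_4 = 2·0 + -3·4 + 0·-2 + -1·2 = -14
  a_5 = 2·-14 + -3·0 + 0·4 + -1·-2 = -26
  a_6 = 2·-26 + -3·-14 + 0·0 + -1·4 = -14
  a_7 = 2·-14 + -3·-26 + 0·-14 + -1·0 = 50
  a_8 = 2·50 + -3·-14 + 0·-26 + -1·-14 = 156
  a_9 = 2·156 + -3·50 + 0·-14 + -1·-26 = 188
  a_10 = 2·188 + -3·156 + 0·50 + -1·-14 = -78
  a_11 = 2·-78 + -3·188 + 0·156 + -1·50 = -770
  a_12 = 2·-770 + -3·-78 + 0·188 + -1·156 = -1462
  a_13 = 2·-1462 + -3·-770 + 0·-78 + -1·188 = -802
  a_14 = 2·-802 + -3·-1462 + 0·-770 + -1·-78 = 2860

2,-3,0,-1 ; 2860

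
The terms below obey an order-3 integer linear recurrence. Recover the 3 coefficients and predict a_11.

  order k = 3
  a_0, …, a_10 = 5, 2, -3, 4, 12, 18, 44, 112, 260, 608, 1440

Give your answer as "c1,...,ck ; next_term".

2,0,2 ; 3400

  a_3 = 2·-3 + 0·2 + 2·5 = 4
  a_4 = 2·4 + 0·-3 + 2·2 = 12
  a_5 = 2·12 + 0·4 + 2·-3 = 18
  a_6 = 2·18 + 0·12 + 2·4 = 44
  a_7 = 2·44 + 0·18 + 2·12 = 112
  a_8 = 2·112 + 0·44 + 2·18 = 260
  a_9 = 2·260 + 0·112 + 2·44 = 608
  a_10 = 2·608 + 0·260 + 2·112 = 1440
  a_11 = 2·1440 + 0·608 + 2·260 = 3400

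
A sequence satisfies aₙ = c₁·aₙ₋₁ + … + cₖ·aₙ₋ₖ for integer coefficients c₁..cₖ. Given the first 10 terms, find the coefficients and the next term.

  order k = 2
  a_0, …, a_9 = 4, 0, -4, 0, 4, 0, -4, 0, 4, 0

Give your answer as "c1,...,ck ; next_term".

0,-1 ; -4

  a_2 = 0·0 + -1·4 = -4
  a_3 = 0·-4 + -1·0 = 0
  a_4 = 0·0 + -1·-4 = 4
  a_5 = 0·4 + -1·0 = 0
  a_6 = 0·0 + -1·4 = -4
  a_7 = 0·-4 + -1·0 = 0
  a_8 = 0·0 + -1·-4 = 4
  a_9 = 0·4 + -1·0 = 0
  a_10 = 0·0 + -1·4 = -4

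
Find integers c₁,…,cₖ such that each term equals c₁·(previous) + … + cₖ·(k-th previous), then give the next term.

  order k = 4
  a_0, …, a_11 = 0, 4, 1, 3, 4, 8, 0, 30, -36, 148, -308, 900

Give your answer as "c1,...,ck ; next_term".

-2,2,2,2 ; -2192

  a_4 = -2·3 + 2·1 + 2·4 + 2·0 = 4
  a_5 = -2·4 + 2·3 + 2·1 + 2·4 = 8
  a_6 = -2·8 + 2·4 + 2·3 + 2·1 = 0
  a_7 = -2·0 + 2·8 + 2·4 + 2·3 = 30
  a_8 = -2·30 + 2·0 + 2·8 + 2·4 = -36
  a_9 = -2·-36 + 2·30 + 2·0 + 2·8 = 148
  a_10 = -2·148 + 2·-36 + 2·30 + 2·0 = -308
  a_11 = -2·-308 + 2·148 + 2·-36 + 2·30 = 900
  a_12 = -2·900 + 2·-308 + 2·148 + 2·-36 = -2192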